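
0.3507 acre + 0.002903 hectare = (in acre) 1 acre = 4046.8564 m^2, so 0.3507 acre = 0.3507 * 4046.8564 = 1419.2325 m^2. 1 hectare = 10000 m^2, so 0.002903 hectare = 0.002903 * 10000 = 29.03 m^2. Sum: 1419.2325 + 29.03 = 1448.2625 m^2. 1 acre = 4046.8564 m^2, so 1448.2625 m^2 = 1448.2625 / 4046.8564 = 0.35787347 acre ≈ 0.3579 acre (4 s.f.). Final answer: 0.3579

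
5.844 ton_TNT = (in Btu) 2.318e+07. Check: 1 ton_TNT = 4.184e+09 J, so 5.844 ton_TNT = 5.844 * 4.184e+09 = 2.4451296e+10 J. 1 Btu = 1055.0559 J, so 2.4451296e+10 J = 2.4451296e+10 / 1055.0559 = 23175357 Btu ≈ 2.318e+07 Btu (4 s.f.).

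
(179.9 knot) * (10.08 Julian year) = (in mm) 2.944e+13. Check: 1 knot = 0.51444444 m/s, so 179.9 knot = 179.9 * 0.51444444 = 92.548556 m/s. 1 Julian year = 31557600 s, so 10.08 Julian year = 10.08 * 31557600 = 3.1810061e+08 s. Combine: 92.548556 m/s * 3.1810061e+08 s = 2.9439752e+10 m. 1 mm = 0.001 m, so 2.9439752e+10 m = 2.9439752e+10 / 0.001 = 2.9439752e+13 mm ≈ 2.944e+13 mm (4 s.f.).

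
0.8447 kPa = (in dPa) 1 kPa = 1000 Pa, so 0.8447 kPa = 0.8447 * 1000 = 844.7 Pa. 1 dPa = 0.1 Pa, so 844.7 Pa = 844.7 / 0.1 = 8447 dPa. Final answer: 8447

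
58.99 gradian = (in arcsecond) 1 gradian = 0.015707963 rad, so 58.99 gradian = 58.99 * 0.015707963 = 0.92661275 rad. 1 arcsecond = 4.8481368e-06 rad, so 0.92661275 rad = 0.92661275 / 4.8481368e-06 = 191127.6 arcsecond ≈ 1.911e+05 arcsecond (4 s.f.). Final answer: 1.911e+05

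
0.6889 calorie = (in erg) 2.882e+07. Check: 1 calorie = 4.184 J, so 0.6889 calorie = 0.6889 * 4.184 = 2.8823576 J. 1 erg = 1e-07 J, so 2.8823576 J = 2.8823576 / 1e-07 = 28823576 erg ≈ 2.882e+07 erg (4 s.f.).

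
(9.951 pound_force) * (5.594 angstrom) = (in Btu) 1 pound_force = 4.4482216 N, so 9.951 pound_force = 9.951 * 4.4482216 = 44.264253 N. 1 angstrom = 1e-10 m, so 5.594 angstrom = 5.594 * 1e-10 = 5.594e-10 m. Combine: 44.264253 N * 5.594e-10 m = 2.4761423e-08 J. 1 Btu = 1055.0559 J, so 2.4761423e-08 J = 2.4761423e-08 / 1055.0559 = 2.3469301e-11 Btu ≈ 2.347e-11 Btu (4 s.f.). Final answer: 2.347e-11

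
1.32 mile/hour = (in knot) 1 mile/hour = 0.44704 m/s, so 1.32 mile/hour = 1.32 * 0.44704 = 0.5900928 m/s. 1 knot = 0.51444444 m/s, so 0.5900928 m/s = 0.5900928 / 0.51444444 = 1.1470486 knot ≈ 1.147 knot (4 s.f.). Final answer: 1.147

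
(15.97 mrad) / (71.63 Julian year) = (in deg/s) 4.048e-10. Check: 1 mrad = 0.001 rad, so 15.97 mrad = 15.97 * 0.001 = 0.01597 rad. 1 Julian year = 31557600 s, so 71.63 Julian year = 71.63 * 31557600 = 2.2604709e+09 s. Combine: 0.01597 rad / 2.2604709e+09 s = 7.0648997e-12 rad/s. 1 deg/s = 0.017453293 rad/s, so 7.0648997e-12 rad/s = 7.0648997e-12 / 0.017453293 = 4.0478893e-10 deg/s ≈ 4.048e-10 deg/s (4 s.f.).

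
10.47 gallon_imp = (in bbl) 1 gallon_imp = 0.00454609 m^3, so 10.47 gallon_imp = 10.47 * 0.00454609 = 0.047597562 m^3. 1 bbl = 0.15898729 m^3, so 0.047597562 m^3 = 0.047597562 / 0.15898729 = 0.29937966 bbl ≈ 0.2994 bbl (4 s.f.). Final answer: 0.2994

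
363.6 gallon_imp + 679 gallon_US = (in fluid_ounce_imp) 1 gallon_imp = 0.00454609 m^3, so 363.6 gallon_imp = 363.6 * 0.00454609 = 1.6529583 m^3. 1 gallon_US = 0.0037854118 m^3, so 679 gallon_US = 679 * 0.0037854118 = 2.5702946 m^3. Sum: 1.6529583 + 2.5702946 = 4.2232529 m^3. 1 fluid_ounce_imp = 2.8413063e-05 m^3, so 4.2232529 m^3 = 4.2232529 / 2.8413063e-05 = 148637.72 fluid_ounce_imp ≈ 1.486e+05 fluid_ounce_imp (4 s.f.). Final answer: 1.486e+05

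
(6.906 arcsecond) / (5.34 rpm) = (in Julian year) 1.897e-12. Check: 1 arcsecond = 4.8481368e-06 rad, so 6.906 arcsecond = 6.906 * 4.8481368e-06 = 3.3481233e-05 rad. 1 rpm = 0.10471976 rad/s, so 5.34 rpm = 5.34 * 0.10471976 = 0.55920349 rad/s. Combine: 3.3481233e-05 rad / 0.55920349 rad/s = 5.9873075e-05 s. 1 Julian year = 31557600 s, so 5.9873075e-05 s = 5.9873075e-05 / 31557600 = 1.8972633e-12 Julian year ≈ 1.897e-12 Julian year (4 s.f.).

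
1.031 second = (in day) 1.193e-05. Check: 1.031 second = 1.031 s. 1 day = 86400 s, so 1.031 s = 1.031 / 86400 = 1.193287e-05 day ≈ 1.193e-05 day (4 s.f.).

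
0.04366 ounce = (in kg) 1 ounce = 0.028349523 kg, so 0.04366 ounce = 0.04366 * 0.028349523 = 0.0012377402 kg. Result: 0.0012377402 kg ≈ 0.001238 kg (4 s.f.). Final answer: 0.001238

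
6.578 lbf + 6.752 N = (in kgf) 1 lbf = 4.4482216 N, so 6.578 lbf = 6.578 * 4.4482216 = 29.260402 N. 6.752 N is already in N. Sum: 29.260402 + 6.752 = 36.012402 N. 1 kgf = 9.80665 N, so 36.012402 N = 36.012402 / 9.80665 = 3.672243 kgf ≈ 3.672 kgf (4 s.f.). Final answer: 3.672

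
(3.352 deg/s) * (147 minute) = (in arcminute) 1.774e+06. Check: 1 deg/s = 0.017453293 rad/s, so 3.352 deg/s = 3.352 * 0.017453293 = 0.058503437 rad/s. 1 minute = 60 s, so 147 minute = 147 * 60 = 8820 s. Combine: 0.058503437 rad/s * 8820 s = 516.00031 rad. 1 arcminute = 0.00029088821 rad, so 516.00031 rad = 516.00031 / 0.00029088821 = 1773878.4 arcminute ≈ 1.774e+06 arcminute (4 s.f.).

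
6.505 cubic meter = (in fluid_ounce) 2.2e+05. Check: 6.505 cubic meter = 6.505 m^3. 1 fluid_ounce = 2.957353e-05 m^3, so 6.505 m^3 = 6.505 / 2.957353e-05 = 219960.22 fluid_ounce ≈ 2.2e+05 fluid_ounce (4 s.f.).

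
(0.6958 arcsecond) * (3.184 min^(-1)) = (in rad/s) 1.79e-07. Check: 1 arcsecond = 4.8481368e-06 rad, so 0.6958 arcsecond = 0.6958 * 4.8481368e-06 = 3.3733336e-06 rad. 1 min^(-1) = 0.016666667 Hz, so 3.184 min^(-1) = 3.184 * 0.016666667 = 0.053066667 Hz. Combine: 3.3733336e-06 rad * 0.053066667 Hz = 1.7901157e-07 rad/s. Result: 1.7901157e-07 rad/s ≈ 1.79e-07 rad/s (4 s.f.).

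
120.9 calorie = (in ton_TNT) 1.209e-07. Check: 1 calorie = 4.184 J, so 120.9 calorie = 120.9 * 4.184 = 505.8456 J. 1 ton_TNT = 4.184e+09 J, so 505.8456 J = 505.8456 / 4.184e+09 = 1.209e-07 ton_TNT.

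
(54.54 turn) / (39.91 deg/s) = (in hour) 0.1367. Check: 1 turn = 6.2831853 rad, so 54.54 turn = 54.54 * 6.2831853 = 342.68493 rad. 1 deg/s = 0.017453293 rad/s, so 39.91 deg/s = 39.91 * 0.017453293 = 0.6965609 rad/s. Combine: 342.68493 rad / 0.6965609 rad/s = 491.96693 s. 1 hour = 3600 s, so 491.96693 s = 491.96693 / 3600 = 0.13665748 hour ≈ 0.1367 hour (4 s.f.).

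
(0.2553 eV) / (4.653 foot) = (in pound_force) 1 eV = 1.6021766e-19 J, so 0.2553 eV = 0.2553 * 1.6021766e-19 = 4.0903569e-20 J. 1 foot = 0.3048 m, so 4.653 foot = 4.653 * 0.3048 = 1.4182344 m. Combine: 4.0903569e-20 J / 1.4182344 m = 2.8841191e-20 N. 1 pound_force = 4.4482216 N, so 2.8841191e-20 N = 2.8841191e-20 / 4.4482216 = 6.4837577e-21 pound_force ≈ 6.484e-21 pound_force (4 s.f.). Final answer: 6.484e-21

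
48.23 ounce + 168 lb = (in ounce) 1 ounce = 0.028349523 kg, so 48.23 ounce = 48.23 * 0.028349523 = 1.3672975 kg. 1 lb = 0.45359237 kg, so 168 lb = 168 * 0.45359237 = 76.203518 kg. Sum: 1.3672975 + 76.203518 = 77.570816 kg. 1 ounce = 0.028349523 kg, so 77.570816 kg = 77.570816 / 0.028349523 = 2736.23 ounce ≈ 2736 ounce (4 s.f.). Final answer: 2736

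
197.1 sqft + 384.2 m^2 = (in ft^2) 4333. Check: 1 sqft = 0.09290304 m^2, so 197.1 sqft = 197.1 * 0.09290304 = 18.311189 m^2. 384.2 m^2 is already in m^2. Sum: 18.311189 + 384.2 = 402.51119 m^2. 1 ft^2 = 0.09290304 m^2, so 402.51119 m^2 = 402.51119 / 0.09290304 = 4332.5944 ft^2 ≈ 4333 ft^2 (4 s.f.).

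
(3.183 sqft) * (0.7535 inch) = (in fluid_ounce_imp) 199.2. Check: 1 sqft = 0.09290304 m^2, so 3.183 sqft = 3.183 * 0.09290304 = 0.29571038 m^2. 1 inch = 0.0254 m, so 0.7535 inch = 0.7535 * 0.0254 = 0.0191389 m. Combine: 0.29571038 m^2 * 0.0191389 m = 0.0056595713 m^3. 1 fluid_ounce_imp = 2.8413063e-05 m^3, so 0.0056595713 m^3 = 0.0056595713 / 2.8413063e-05 = 199.18906 fluid_ounce_imp ≈ 199.2 fluid_ounce_imp (4 s.f.).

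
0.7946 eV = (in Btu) 1.207e-22. Check: 1 eV = 1.6021766e-19 J, so 0.7946 eV = 0.7946 * 1.6021766e-19 = 1.2730896e-19 J. 1 Btu = 1055.0559 J, so 1.2730896e-19 J = 1.2730896e-19 / 1055.0559 = 1.2066561e-22 Btu ≈ 1.207e-22 Btu (4 s.f.).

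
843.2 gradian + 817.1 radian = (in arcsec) 1.713e+08. Check: 1 gradian = 0.015707963 rad, so 843.2 gradian = 843.2 * 0.015707963 = 13.244955 rad. 817.1 radian = 817.1 rad. Sum: 13.244955 + 817.1 = 830.34495 rad. 1 arcsec = 4.8481368e-06 rad, so 830.34495 rad = 830.34495 / 4.8481368e-06 = 1.7127094e+08 arcsec ≈ 1.713e+08 arcsec (4 s.f.).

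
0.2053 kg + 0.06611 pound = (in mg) 2.353e+05. Check: 0.2053 kg is already in kg. 1 pound = 0.45359237 kg, so 0.06611 pound = 0.06611 * 0.45359237 = 0.029986992 kg. Sum: 0.2053 + 0.029986992 = 0.23528699 kg. 1 mg = 1e-06 kg, so 0.23528699 kg = 0.23528699 / 1e-06 = 235286.99 mg ≈ 2.353e+05 mg (4 s.f.).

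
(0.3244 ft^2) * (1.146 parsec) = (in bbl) 1 ft^2 = 0.09290304 m^2, so 0.3244 ft^2 = 0.3244 * 0.09290304 = 0.030137746 m^2. 1 parsec = 3.0856776e+16 m, so 1.146 parsec = 1.146 * 3.0856776e+16 = 3.5361865e+16 m. Combine: 0.030137746 m^2 * 3.5361865e+16 m = 1.0657269e+15 m^3. 1 bbl = 0.15898729 m^3, so 1.0657269e+15 m^3 = 1.0657269e+15 / 0.15898729 = 6.7032206e+15 bbl ≈ 6.703e+15 bbl (4 s.f.). Final answer: 6.703e+15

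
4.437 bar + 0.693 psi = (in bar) 4.485. Check: 1 bar = 100000 Pa, so 4.437 bar = 4.437 * 100000 = 443700 Pa. 1 psi = 6894.7573 Pa, so 0.693 psi = 0.693 * 6894.7573 = 4778.0668 Pa. Sum: 443700 + 4778.0668 = 448478.07 Pa. 1 bar = 100000 Pa, so 448478.07 Pa = 448478.07 / 100000 = 4.4847807 bar ≈ 4.485 bar (4 s.f.).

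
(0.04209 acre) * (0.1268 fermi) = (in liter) 2.16e-11. Check: 1 acre = 4046.8564 m^2, so 0.04209 acre = 0.04209 * 4046.8564 = 170.33219 m^2. 1 fermi = 1e-15 m, so 0.1268 fermi = 0.1268 * 1e-15 = 1.268e-16 m. Combine: 170.33219 m^2 * 1.268e-16 m = 2.1598121e-14 m^3. 1 liter = 0.001 m^3, so 2.1598121e-14 m^3 = 2.1598121e-14 / 0.001 = 2.1598121e-11 liter ≈ 2.16e-11 liter (4 s.f.).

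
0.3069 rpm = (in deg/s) 1 rpm = 0.10471976 rad/s, so 0.3069 rpm = 0.3069 * 0.10471976 = 0.032138493 rad/s. 1 deg/s = 0.017453293 rad/s, so 0.032138493 rad/s = 0.032138493 / 0.017453293 = 1.8414 deg/s ≈ 1.841 deg/s (4 s.f.). Final answer: 1.841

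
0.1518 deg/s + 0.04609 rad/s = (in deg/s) 2.793. Check: 1 deg/s = 0.017453293 rad/s, so 0.1518 deg/s = 0.1518 * 0.017453293 = 0.0026494098 rad/s. 0.04609 rad/s is already in rad/s. Sum: 0.0026494098 + 0.04609 = 0.04873941 rad/s. 1 deg/s = 0.017453293 rad/s, so 0.04873941 rad/s = 0.04873941 / 0.017453293 = 2.7925625 deg/s ≈ 2.793 deg/s (4 s.f.).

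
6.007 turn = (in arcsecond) 1 turn = 6.2831853 rad, so 6.007 turn = 6.007 * 6.2831853 = 37.743094 rad. 1 arcsecond = 4.8481368e-06 rad, so 37.743094 rad = 37.743094 / 4.8481368e-06 = 7785072 arcsecond ≈ 7.785e+06 arcsecond (4 s.f.). Final answer: 7.785e+06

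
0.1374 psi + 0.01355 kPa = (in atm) 1 psi = 6894.7573 Pa, so 0.1374 psi = 0.1374 * 6894.7573 = 947.33965 Pa. 1 kPa = 1000 Pa, so 0.01355 kPa = 0.01355 * 1000 = 13.55 Pa. Sum: 947.33965 + 13.55 = 960.88965 Pa. 1 atm = 101325 Pa, so 960.88965 Pa = 960.88965 / 101325 = 0.0094832435 atm ≈ 0.009483 atm (4 s.f.). Final answer: 0.009483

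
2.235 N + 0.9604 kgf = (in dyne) 1.165e+06. Check: 2.235 N is already in N. 1 kgf = 9.80665 N, so 0.9604 kgf = 0.9604 * 9.80665 = 9.4183067 N. Sum: 2.235 + 9.4183067 = 11.653307 N. 1 dyne = 1e-05 N, so 11.653307 N = 11.653307 / 1e-05 = 1165330.7 dyne ≈ 1.165e+06 dyne (4 s.f.).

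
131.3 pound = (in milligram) 5.956e+07. Check: 1 pound = 0.45359237 kg, so 131.3 pound = 131.3 * 0.45359237 = 59.556678 kg. 1 milligram = 1e-06 kg, so 59.556678 kg = 59.556678 / 1e-06 = 59556678 milligram ≈ 5.956e+07 milligram (4 s.f.).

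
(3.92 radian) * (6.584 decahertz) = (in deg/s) 3.92 radian = 3.92 rad. 1 decahertz = 10 Hz, so 6.584 decahertz = 6.584 * 10 = 65.84 Hz. Combine: 3.92 rad * 65.84 Hz = 258.0928 rad/s. 1 deg/s = 0.017453293 rad/s, so 258.0928 rad/s = 258.0928 / 0.017453293 = 14787.628 deg/s ≈ 1.479e+04 deg/s (4 s.f.). Final answer: 1.479e+04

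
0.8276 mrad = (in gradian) 1 mrad = 0.001 rad, so 0.8276 mrad = 0.8276 * 0.001 = 0.0008276 rad. 1 gradian = 0.015707963 rad, so 0.0008276 rad = 0.0008276 / 0.015707963 = 0.052686652 gradian ≈ 0.05269 gradian (4 s.f.). Final answer: 0.05269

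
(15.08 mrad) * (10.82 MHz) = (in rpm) 1.558e+06. Check: 1 mrad = 0.001 rad, so 15.08 mrad = 15.08 * 0.001 = 0.01508 rad. 1 MHz = 1000000 Hz, so 10.82 MHz = 10.82 * 1000000 = 10820000 Hz. Combine: 0.01508 rad * 10820000 Hz = 163165.6 rad/s. 1 rpm = 0.10471976 rad/s, so 163165.6 rad/s = 163165.6 / 0.10471976 = 1558116.7 rpm ≈ 1.558e+06 rpm (4 s.f.).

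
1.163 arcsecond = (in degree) 1 arcsecond = 4.8481368e-06 rad, so 1.163 arcsecond = 1.163 * 4.8481368e-06 = 5.6383831e-06 rad. 1 degree = 0.017453293 rad, so 5.6383831e-06 rad = 5.6383831e-06 / 0.017453293 = 0.00032305556 degree ≈ 0.0003231 degree (4 s.f.). Final answer: 0.0003231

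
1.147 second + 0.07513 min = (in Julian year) 1.792e-07. Check: 1.147 second = 1.147 s. 1 min = 60 s, so 0.07513 min = 0.07513 * 60 = 4.5078 s. Sum: 1.147 + 4.5078 = 5.6548 s. 1 Julian year = 31557600 s, so 5.6548 s = 5.6548 / 31557600 = 1.791898e-07 Julian year ≈ 1.792e-07 Julian year (4 s.f.).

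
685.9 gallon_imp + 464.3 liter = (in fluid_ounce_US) 1.211e+05. Check: 1 gallon_imp = 0.00454609 m^3, so 685.9 gallon_imp = 685.9 * 0.00454609 = 3.1181631 m^3. 1 liter = 0.001 m^3, so 464.3 liter = 464.3 * 0.001 = 0.4643 m^3. Sum: 3.1181631 + 0.4643 = 3.5824631 m^3. 1 fluid_ounce_US = 2.957353e-05 m^3, so 3.5824631 m^3 = 3.5824631 / 2.957353e-05 = 121137.49 fluid_ounce_US ≈ 1.211e+05 fluid_ounce_US (4 s.f.).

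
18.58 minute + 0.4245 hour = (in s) 2643. Check: 1 minute = 60 s, so 18.58 minute = 18.58 * 60 = 1114.8 s. 1 hour = 3600 s, so 0.4245 hour = 0.4245 * 3600 = 1528.2 s. Sum: 1114.8 + 1528.2 = 2643 s. Result: 2643 s.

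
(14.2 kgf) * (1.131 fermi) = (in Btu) 1.493e-16. Check: 1 kgf = 9.80665 N, so 14.2 kgf = 14.2 * 9.80665 = 139.25443 N. 1 fermi = 1e-15 m, so 1.131 fermi = 1.131 * 1e-15 = 1.131e-15 m. Combine: 139.25443 N * 1.131e-15 m = 1.5749676e-13 J. 1 Btu = 1055.0559 J, so 1.5749676e-13 J = 1.5749676e-13 / 1055.0559 = 1.4927813e-16 Btu ≈ 1.493e-16 Btu (4 s.f.).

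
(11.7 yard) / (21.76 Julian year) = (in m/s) 1.558e-08. Check: 1 yard = 0.9144 m, so 11.7 yard = 11.7 * 0.9144 = 10.69848 m. 1 Julian year = 31557600 s, so 21.76 Julian year = 21.76 * 31557600 = 6.8669338e+08 s. Combine: 10.69848 m / 6.8669338e+08 s = 1.5579705e-08 m/s. Result: 1.5579705e-08 m/s ≈ 1.558e-08 m/s (4 s.f.).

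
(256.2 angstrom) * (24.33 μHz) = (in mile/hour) 1.394e-12. Check: 1 angstrom = 1e-10 m, so 256.2 angstrom = 256.2 * 1e-10 = 2.562e-08 m. 1 μHz = 1e-06 Hz, so 24.33 μHz = 24.33 * 1e-06 = 2.433e-05 Hz. Combine: 2.562e-08 m * 2.433e-05 Hz = 6.233346e-13 m/s. 1 mile/hour = 0.44704 m/s, so 6.233346e-13 m/s = 6.233346e-13 / 0.44704 = 1.3943598e-12 mile/hour ≈ 1.394e-12 mile/hour (4 s.f.).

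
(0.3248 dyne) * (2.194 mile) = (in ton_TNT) 1 dyne = 1e-05 N, so 0.3248 dyne = 0.3248 * 1e-05 = 3.248e-06 N. 1 mile = 1609.344 m, so 2.194 mile = 2.194 * 1609.344 = 3530.9007 m. Combine: 3.248e-06 N * 3530.9007 m = 0.011468366 J. 1 ton_TNT = 4.184e+09 J, so 0.011468366 J = 0.011468366 / 4.184e+09 = 2.7410052e-12 ton_TNT ≈ 2.741e-12 ton_TNT (4 s.f.). Final answer: 2.741e-12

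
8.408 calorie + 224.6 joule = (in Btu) 1 calorie = 4.184 J, so 8.408 calorie = 8.408 * 4.184 = 35.179072 J. 224.6 joule = 224.6 J. Sum: 35.179072 + 224.6 = 259.77907 J. 1 Btu = 1055.0559 J, so 259.77907 J = 259.77907 / 1055.0559 = 0.24622305 Btu ≈ 0.2462 Btu (4 s.f.). Final answer: 0.2462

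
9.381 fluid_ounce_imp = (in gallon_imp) 1 fluid_ounce_imp = 2.8413063e-05 m^3, so 9.381 fluid_ounce_imp = 9.381 * 2.8413063e-05 = 0.00026654294 m^3. 1 gallon_imp = 0.00454609 m^3, so 0.00026654294 m^3 = 0.00026654294 / 0.00454609 = 0.05863125 gallon_imp ≈ 0.05863 gallon_imp (4 s.f.). Final answer: 0.05863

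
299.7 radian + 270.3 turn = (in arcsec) 299.7 radian = 299.7 rad. 1 turn = 6.2831853 rad, so 270.3 turn = 270.3 * 6.2831853 = 1698.345 rad. Sum: 299.7 + 1698.345 = 1998.045 rad. 1 arcsec = 4.8481368e-06 rad, so 1998.045 rad = 1998.045 / 4.8481368e-06 = 4.1212636e+08 arcsec ≈ 4.121e+08 arcsec (4 s.f.). Final answer: 4.121e+08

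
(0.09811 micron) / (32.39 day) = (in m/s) 1 micron = 1e-06 m, so 0.09811 micron = 0.09811 * 1e-06 = 9.811e-08 m. 1 day = 86400 s, so 32.39 day = 32.39 * 86400 = 2798496 s. Combine: 9.811e-08 m / 2798496 s = 3.5058117e-14 m/s. Result: 3.5058117e-14 m/s ≈ 3.506e-14 m/s (4 s.f.). Final answer: 3.506e-14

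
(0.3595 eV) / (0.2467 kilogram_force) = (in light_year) 2.516e-36. Check: 1 eV = 1.6021766e-19 J, so 0.3595 eV = 0.3595 * 1.6021766e-19 = 5.759825e-20 J. 1 kilogram_force = 9.80665 N, so 0.2467 kilogram_force = 0.2467 * 9.80665 = 2.4193006 N. Combine: 5.759825e-20 J / 2.4193006 N = 2.3807811e-20 m. 1 light_year = 9.4607305e+15 m, so 2.3807811e-20 m = 2.3807811e-20 / 9.4607305e+15 = 2.5164876e-36 light_year ≈ 2.516e-36 light_year (4 s.f.).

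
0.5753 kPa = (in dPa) 1 kPa = 1000 Pa, so 0.5753 kPa = 0.5753 * 1000 = 575.3 Pa. 1 dPa = 0.1 Pa, so 575.3 Pa = 575.3 / 0.1 = 5753 dPa. Final answer: 5753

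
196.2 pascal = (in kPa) 0.1962. Check: 196.2 pascal = 196.2 Pa. 1 kPa = 1000 Pa, so 196.2 Pa = 196.2 / 1000 = 0.1962 kPa.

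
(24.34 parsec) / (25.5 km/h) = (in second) 1.06e+17. Check: 1 parsec = 3.0856776e+16 m, so 24.34 parsec = 24.34 * 3.0856776e+16 = 7.5105392e+17 m. 1 km/h = 0.27777778 m/s, so 25.5 km/h = 25.5 * 0.27777778 = 7.0833333 m/s. Combine: 7.5105392e+17 m / 7.0833333 m/s = 1.0603114e+17 s. 1.0603114e+17 s = 1.0603114e+17 second ≈ 1.06e+17 second (4 s.f.).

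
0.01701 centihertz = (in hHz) 1 centihertz = 0.01 Hz, so 0.01701 centihertz = 0.01701 * 0.01 = 0.0001701 Hz. 1 hHz = 100 Hz, so 0.0001701 Hz = 0.0001701 / 100 = 1.701e-06 hHz. Final answer: 1.701e-06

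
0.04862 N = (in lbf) 1 lbf = 4.4482216 N, so 0.04862 N = 0.04862 / 4.4482216 = 0.010930211 lbf ≈ 0.01093 lbf (4 s.f.). Final answer: 0.01093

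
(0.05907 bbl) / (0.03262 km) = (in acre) 7.114e-08. Check: 1 bbl = 0.15898729 m^3, so 0.05907 bbl = 0.05907 * 0.15898729 = 0.0093913795 m^3. 1 km = 1000 m, so 0.03262 km = 0.03262 * 1000 = 32.62 m. Combine: 0.0093913795 m^3 / 32.62 m = 0.0002879025 m^2. 1 acre = 4046.8564 m^2, so 0.0002879025 m^2 = 0.0002879025 / 4046.8564 = 7.1142257e-08 acre ≈ 7.114e-08 acre (4 s.f.).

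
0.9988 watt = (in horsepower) 0.9988 watt = 0.9988 W. 1 horsepower = 745.69987 W, so 0.9988 W = 0.9988 / 745.69987 = 0.0013394129 horsepower ≈ 0.001339 horsepower (4 s.f.). Final answer: 0.001339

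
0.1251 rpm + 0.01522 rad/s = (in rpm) 1 rpm = 0.10471976 rad/s, so 0.1251 rpm = 0.1251 * 0.10471976 = 0.013100441 rad/s. 0.01522 rad/s is already in rad/s. Sum: 0.013100441 + 0.01522 = 0.028320441 rad/s. 1 rpm = 0.10471976 rad/s, so 0.028320441 rad/s = 0.028320441 / 0.10471976 = 0.27044029 rpm ≈ 0.2704 rpm (4 s.f.). Final answer: 0.2704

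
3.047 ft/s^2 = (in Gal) 1 ft/s^2 = 0.3048 m/s^2, so 3.047 ft/s^2 = 3.047 * 0.3048 = 0.9287256 m/s^2. 1 Gal = 0.01 m/s^2, so 0.9287256 m/s^2 = 0.9287256 / 0.01 = 92.87256 Gal ≈ 92.87 Gal (4 s.f.). Final answer: 92.87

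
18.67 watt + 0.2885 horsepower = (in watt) 233.8. Check: 18.67 watt = 18.67 W. 1 horsepower = 745.69987 W, so 0.2885 horsepower = 0.2885 * 745.69987 = 215.13441 W. Sum: 18.67 + 215.13441 = 233.80441 W. 233.80441 W = 233.80441 watt ≈ 233.8 watt (4 s.f.).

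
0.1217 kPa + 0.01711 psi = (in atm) 0.002365. Check: 1 kPa = 1000 Pa, so 0.1217 kPa = 0.1217 * 1000 = 121.7 Pa. 1 psi = 6894.7573 Pa, so 0.01711 psi = 0.01711 * 6894.7573 = 117.9693 Pa. Sum: 121.7 + 117.9693 = 239.6693 Pa. 1 atm = 101325 Pa, so 239.6693 Pa = 239.6693 / 101325 = 0.0023653521 atm ≈ 0.002365 atm (4 s.f.).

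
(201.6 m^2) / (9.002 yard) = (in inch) 201.6 m^2 is already in m^2. 1 yard = 0.9144 m, so 9.002 yard = 9.002 * 0.9144 = 8.2314288 m. Combine: 201.6 m^2 / 8.2314288 m = 24.491495 m. 1 inch = 0.0254 m, so 24.491495 m = 24.491495 / 0.0254 = 964.2321 inch ≈ 964.2 inch (4 s.f.). Final answer: 964.2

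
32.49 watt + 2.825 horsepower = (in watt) 32.49 watt = 32.49 W. 1 horsepower = 745.69987 W, so 2.825 horsepower = 2.825 * 745.69987 = 2106.6021 W. Sum: 32.49 + 2106.6021 = 2139.0921 W. 2139.0921 W = 2139.0921 watt ≈ 2139 watt (4 s.f.). Final answer: 2139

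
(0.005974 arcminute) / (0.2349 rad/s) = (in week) 1.223e-11. Check: 1 arcminute = 0.00029088821 rad, so 0.005974 arcminute = 0.005974 * 0.00029088821 = 1.7377662e-06 rad. 0.2349 rad/s is already in rad/s. Combine: 1.7377662e-06 rad / 0.2349 rad/s = 7.3978977e-06 s. 1 week = 604800 s, so 7.3978977e-06 s = 7.3978977e-06 / 604800 = 1.2231974e-11 week ≈ 1.223e-11 week (4 s.f.).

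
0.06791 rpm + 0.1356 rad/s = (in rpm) 1 rpm = 0.10471976 rad/s, so 0.06791 rpm = 0.06791 * 0.10471976 = 0.0071115186 rad/s. 0.1356 rad/s is already in rad/s. Sum: 0.0071115186 + 0.1356 = 0.14271152 rad/s. 1 rpm = 0.10471976 rad/s, so 0.14271152 rad/s = 0.14271152 / 0.10471976 = 1.3627946 rpm ≈ 1.363 rpm (4 s.f.). Final answer: 1.363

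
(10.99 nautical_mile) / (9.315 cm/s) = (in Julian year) 1 nautical_mile = 1852 m, so 10.99 nautical_mile = 10.99 * 1852 = 20353.48 m. 1 cm/s = 0.01 m/s, so 9.315 cm/s = 9.315 * 0.01 = 0.09315 m/s. Combine: 20353.48 m / 0.09315 m/s = 218502.2 s. 1 Julian year = 31557600 s, so 218502.2 s = 218502.2 / 31557600 = 0.0069239169 Julian year ≈ 0.006924 Julian year (4 s.f.). Final answer: 0.006924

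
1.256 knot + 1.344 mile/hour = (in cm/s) 124.7. Check: 1 knot = 0.51444444 m/s, so 1.256 knot = 1.256 * 0.51444444 = 0.64614222 m/s. 1 mile/hour = 0.44704 m/s, so 1.344 mile/hour = 1.344 * 0.44704 = 0.60082176 m/s. Sum: 0.64614222 + 0.60082176 = 1.246964 m/s. 1 cm/s = 0.01 m/s, so 1.246964 m/s = 1.246964 / 0.01 = 124.6964 cm/s ≈ 124.7 cm/s (4 s.f.).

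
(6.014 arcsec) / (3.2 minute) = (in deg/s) 1 arcsec = 4.8481368e-06 rad, so 6.014 arcsec = 6.014 * 4.8481368e-06 = 2.9156695e-05 rad. 1 minute = 60 s, so 3.2 minute = 3.2 * 60 = 192 s. Combine: 2.9156695e-05 rad / 192 s = 1.5185779e-07 rad/s. 1 deg/s = 0.017453293 rad/s, so 1.5185779e-07 rad/s = 1.5185779e-07 / 0.017453293 = 8.7008102e-06 deg/s ≈ 8.701e-06 deg/s (4 s.f.). Final answer: 8.701e-06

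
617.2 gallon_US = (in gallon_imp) 1 gallon_US = 0.0037854118 m^3, so 617.2 gallon_US = 617.2 * 0.0037854118 = 2.3363562 m^3. 1 gallon_imp = 0.00454609 m^3, so 2.3363562 m^3 = 2.3363562 / 0.00454609 = 513.92651 gallon_imp ≈ 513.9 gallon_imp (4 s.f.). Final answer: 513.9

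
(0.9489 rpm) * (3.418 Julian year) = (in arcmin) 1 rpm = 0.10471976 rad/s, so 0.9489 rpm = 0.9489 * 0.10471976 = 0.099368576 rad/s. 1 Julian year = 31557600 s, so 3.418 Julian year = 3.418 * 31557600 = 1.0786388e+08 s. Combine: 0.099368576 rad/s * 1.0786388e+08 s = 10718280 rad. 1 arcmin = 0.00029088821 rad, so 10718280 rad = 10718280 / 0.00029088821 = 3.6846732e+10 arcmin ≈ 3.685e+10 arcmin (4 s.f.). Final answer: 3.685e+10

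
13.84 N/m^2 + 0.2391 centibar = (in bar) 0.002529. Check: 13.84 N/m^2 = 13.84 Pa. 1 centibar = 1000 Pa, so 0.2391 centibar = 0.2391 * 1000 = 239.1 Pa. Sum: 13.84 + 239.1 = 252.94 Pa. 1 bar = 100000 Pa, so 252.94 Pa = 252.94 / 100000 = 0.0025294 bar ≈ 0.002529 bar (4 s.f.).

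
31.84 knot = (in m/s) 1 knot = 0.51444444 m/s, so 31.84 knot = 31.84 * 0.51444444 = 16.379911 m/s. Result: 16.379911 m/s ≈ 16.38 m/s (4 s.f.). Final answer: 16.38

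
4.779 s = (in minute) 0.07965. Check: 1 minute = 60 s, so 4.779 s = 4.779 / 60 = 0.07965 minute.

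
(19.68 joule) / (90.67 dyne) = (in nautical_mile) 19.68 joule = 19.68 J. 1 dyne = 1e-05 N, so 90.67 dyne = 90.67 * 1e-05 = 0.0009067 N. Combine: 19.68 J / 0.0009067 N = 21705.084 m. 1 nautical_mile = 1852 m, so 21705.084 m = 21705.084 / 1852 = 11.719808 nautical_mile ≈ 11.72 nautical_mile (4 s.f.). Final answer: 11.72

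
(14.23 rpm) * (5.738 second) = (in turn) 1.361. Check: 1 rpm = 0.10471976 rad/s, so 14.23 rpm = 14.23 * 0.10471976 = 1.4901621 rad/s. 5.738 second = 5.738 s. Combine: 1.4901621 rad/s * 5.738 s = 8.5505502 rad. 1 turn = 6.2831853 rad, so 8.5505502 rad = 8.5505502 / 6.2831853 = 1.3608623 turn ≈ 1.361 turn (4 s.f.).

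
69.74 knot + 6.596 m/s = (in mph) 1 knot = 0.51444444 m/s, so 69.74 knot = 69.74 * 0.51444444 = 35.877356 m/s. 6.596 m/s is already in m/s. Sum: 35.877356 + 6.596 = 42.473356 m/s. 1 mph = 0.44704 m/s, so 42.473356 m/s = 42.473356 / 0.44704 = 95.01019 mph ≈ 95.01 mph (4 s.f.). Final answer: 95.01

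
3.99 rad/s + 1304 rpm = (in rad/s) 3.99 rad/s is already in rad/s. 1 rpm = 0.10471976 rad/s, so 1304 rpm = 1304 * 0.10471976 = 136.55456 rad/s. Sum: 3.99 + 136.55456 = 140.54456 rad/s. Result: 140.54456 rad/s ≈ 140.5 rad/s (4 s.f.). Final answer: 140.5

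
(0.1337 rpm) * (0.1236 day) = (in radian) 1 rpm = 0.10471976 rad/s, so 0.1337 rpm = 0.1337 * 0.10471976 = 0.014001031 rad/s. 1 day = 86400 s, so 0.1236 day = 0.1236 * 86400 = 10679.04 s. Combine: 0.014001031 rad/s * 10679.04 s = 149.51757 rad. 149.51757 rad = 149.51757 radian ≈ 149.5 radian (4 s.f.). Final answer: 149.5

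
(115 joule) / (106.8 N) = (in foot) 115 joule = 115 J. 106.8 N is already in N. Combine: 115 J / 106.8 N = 1.076779 m. 1 foot = 0.3048 m, so 1.076779 m = 1.076779 / 0.3048 = 3.5327396 foot ≈ 3.533 foot (4 s.f.). Final answer: 3.533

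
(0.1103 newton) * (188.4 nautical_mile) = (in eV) 2.402e+23. Check: 0.1103 newton = 0.1103 N. 1 nautical_mile = 1852 m, so 188.4 nautical_mile = 188.4 * 1852 = 348916.8 m. Combine: 0.1103 N * 348916.8 m = 38485.523 J. 1 eV = 1.6021766e-19 J, so 38485.523 J = 38485.523 / 1.6021766e-19 = 2.4020774e+23 eV ≈ 2.402e+23 eV (4 s.f.).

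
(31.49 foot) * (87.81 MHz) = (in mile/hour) 1 foot = 0.3048 m, so 31.49 foot = 31.49 * 0.3048 = 9.598152 m. 1 MHz = 1000000 Hz, so 87.81 MHz = 87.81 * 1000000 = 87810000 Hz. Combine: 9.598152 m * 87810000 Hz = 8.4281373e+08 m/s. 1 mile/hour = 0.44704 m/s, so 8.4281373e+08 m/s = 8.4281373e+08 / 0.44704 = 1.8853206e+09 mile/hour ≈ 1.885e+09 mile/hour (4 s.f.). Final answer: 1.885e+09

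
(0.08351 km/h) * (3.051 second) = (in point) 1 km/h = 0.27777778 m/s, so 0.08351 km/h = 0.08351 * 0.27777778 = 0.023197222 m/s. 3.051 second = 3.051 s. Combine: 0.023197222 m/s * 3.051 s = 0.070774725 m. 1 point = 0.00035277778 m, so 0.070774725 m = 0.070774725 / 0.00035277778 = 200.62127 point ≈ 200.6 point (4 s.f.). Final answer: 200.6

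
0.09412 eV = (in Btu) 1 eV = 1.6021766e-19 J, so 0.09412 eV = 0.09412 * 1.6021766e-19 = 1.5079686e-20 J. 1 Btu = 1055.0559 J, so 1.5079686e-20 J = 1.5079686e-20 / 1055.0559 = 1.4292785e-23 Btu ≈ 1.429e-23 Btu (4 s.f.). Final answer: 1.429e-23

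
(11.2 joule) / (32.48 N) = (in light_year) 11.2 joule = 11.2 J. 32.48 N is already in N. Combine: 11.2 J / 32.48 N = 0.34482759 m. 1 light_year = 9.4607305e+15 m, so 0.34482759 m = 0.34482759 / 9.4607305e+15 = 3.6448305e-17 light_year ≈ 3.645e-17 light_year (4 s.f.). Final answer: 3.645e-17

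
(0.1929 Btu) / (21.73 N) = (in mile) 1 Btu = 1055.0559 J, so 0.1929 Btu = 0.1929 * 1055.0559 = 203.52027 J. 21.73 N is already in N. Combine: 203.52027 J / 21.73 N = 9.3658663 m. 1 mile = 1609.344 m, so 9.3658663 m = 9.3658663 / 1609.344 = 0.0058196795 mile ≈ 0.00582 mile (4 s.f.). Final answer: 0.00582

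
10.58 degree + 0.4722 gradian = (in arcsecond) 3.962e+04. Check: 1 degree = 0.017453293 rad, so 10.58 degree = 10.58 * 0.017453293 = 0.18465583 rad. 1 gradian = 0.015707963 rad, so 0.4722 gradian = 0.4722 * 0.015707963 = 0.0074173003 rad. Sum: 0.18465583 + 0.0074173003 = 0.19207314 rad. 1 arcsecond = 4.8481368e-06 rad, so 0.19207314 rad = 0.19207314 / 4.8481368e-06 = 39617.928 arcsecond ≈ 3.962e+04 arcsecond (4 s.f.).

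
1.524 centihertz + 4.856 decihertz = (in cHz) 1 centihertz = 0.01 Hz, so 1.524 centihertz = 1.524 * 0.01 = 0.01524 Hz. 1 decihertz = 0.1 Hz, so 4.856 decihertz = 4.856 * 0.1 = 0.4856 Hz. Sum: 0.01524 + 0.4856 = 0.50084 Hz. 1 cHz = 0.01 Hz, so 0.50084 Hz = 0.50084 / 0.01 = 50.084 cHz ≈ 50.08 cHz (4 s.f.). Final answer: 50.08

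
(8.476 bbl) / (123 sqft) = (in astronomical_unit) 1 bbl = 0.15898729 m^3, so 8.476 bbl = 8.476 * 0.15898729 = 1.3475763 m^3. 1 sqft = 0.09290304 m^2, so 123 sqft = 123 * 0.09290304 = 11.427074 m^2. Combine: 1.3475763 m^3 / 11.427074 m^2 = 0.11792838 m. 1 astronomical_unit = 1.4959787e+11 m, so 0.11792838 m = 0.11792838 / 1.4959787e+11 = 7.8830253e-13 astronomical_unit ≈ 7.883e-13 astronomical_unit (4 s.f.). Final answer: 7.883e-13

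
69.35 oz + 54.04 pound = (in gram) 1 oz = 0.028349523 kg, so 69.35 oz = 69.35 * 0.028349523 = 1.9660394 kg. 1 pound = 0.45359237 kg, so 54.04 pound = 54.04 * 0.45359237 = 24.512132 kg. Sum: 1.9660394 + 24.512132 = 26.478171 kg. 1 gram = 0.001 kg, so 26.478171 kg = 26.478171 / 0.001 = 26478.171 gram ≈ 2.648e+04 gram (4 s.f.). Final answer: 2.648e+04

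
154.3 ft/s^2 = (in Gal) 4703. Check: 1 ft/s^2 = 0.3048 m/s^2, so 154.3 ft/s^2 = 154.3 * 0.3048 = 47.03064 m/s^2. 1 Gal = 0.01 m/s^2, so 47.03064 m/s^2 = 47.03064 / 0.01 = 4703.064 Gal ≈ 4703 Gal (4 s.f.).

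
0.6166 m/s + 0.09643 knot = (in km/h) 2.398. Check: 0.6166 m/s is already in m/s. 1 knot = 0.51444444 m/s, so 0.09643 knot = 0.09643 * 0.51444444 = 0.049607878 m/s. Sum: 0.6166 + 0.049607878 = 0.66620788 m/s. 1 km/h = 0.27777778 m/s, so 0.66620788 m/s = 0.66620788 / 0.27777778 = 2.3983484 km/h ≈ 2.398 km/h (4 s.f.).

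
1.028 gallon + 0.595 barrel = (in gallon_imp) 1 gallon = 0.0037854118 m^3, so 1.028 gallon = 1.028 * 0.0037854118 = 0.0038914033 m^3. 1 barrel = 0.15898729 m^3, so 0.595 barrel = 0.595 * 0.15898729 = 0.09459744 m^3. Sum: 0.0038914033 + 0.09459744 = 0.098488844 m^3. 1 gallon_imp = 0.00454609 m^3, so 0.098488844 m^3 = 0.098488844 / 0.00454609 = 21.664517 gallon_imp ≈ 21.66 gallon_imp (4 s.f.). Final answer: 21.66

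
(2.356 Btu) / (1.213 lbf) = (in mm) 4.607e+05. Check: 1 Btu = 1055.0559 J, so 2.356 Btu = 2.356 * 1055.0559 = 2485.7116 J. 1 lbf = 4.4482216 N, so 1.213 lbf = 1.213 * 4.4482216 = 5.3956928 N. Combine: 2485.7116 J / 5.3956928 N = 460.68441 m. 1 mm = 0.001 m, so 460.68441 m = 460.68441 / 0.001 = 460684.41 mm ≈ 4.607e+05 mm (4 s.f.).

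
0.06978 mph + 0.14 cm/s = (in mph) 1 mph = 0.44704 m/s, so 0.06978 mph = 0.06978 * 0.44704 = 0.031194451 m/s. 1 cm/s = 0.01 m/s, so 0.14 cm/s = 0.14 * 0.01 = 0.0014 m/s. Sum: 0.031194451 + 0.0014 = 0.032594451 m/s. 1 mph = 0.44704 m/s, so 0.032594451 m/s = 0.032594451 / 0.44704 = 0.072911711 mph ≈ 0.07291 mph (4 s.f.). Final answer: 0.07291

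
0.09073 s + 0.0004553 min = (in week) 1.952e-07. Check: 0.09073 s is already in s. 1 min = 60 s, so 0.0004553 min = 0.0004553 * 60 = 0.027318 s. Sum: 0.09073 + 0.027318 = 0.118048 s. 1 week = 604800 s, so 0.118048 s = 0.118048 / 604800 = 1.9518519e-07 week ≈ 1.952e-07 week (4 s.f.).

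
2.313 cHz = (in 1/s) 0.02313. Check: 1 cHz = 0.01 Hz, so 2.313 cHz = 2.313 * 0.01 = 0.02313 Hz. 0.02313 Hz = 0.02313 1/s.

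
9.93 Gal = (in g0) 1 Gal = 0.01 m/s^2, so 9.93 Gal = 9.93 * 0.01 = 0.0993 m/s^2. 1 g0 = 9.80665 m/s^2, so 0.0993 m/s^2 = 0.0993 / 9.80665 = 0.010125782 g0 ≈ 0.01013 g0 (4 s.f.). Final answer: 0.01013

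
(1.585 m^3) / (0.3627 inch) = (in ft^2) 1.585 m^3 is already in m^3. 1 inch = 0.0254 m, so 0.3627 inch = 0.3627 * 0.0254 = 0.00921258 m. Combine: 1.585 m^3 / 0.00921258 m = 172.04735 m^2. 1 ft^2 = 0.09290304 m^2, so 172.04735 m^2 = 172.04735 / 0.09290304 = 1851.9023 ft^2 ≈ 1852 ft^2 (4 s.f.). Final answer: 1852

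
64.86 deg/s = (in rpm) 1 deg/s = 0.017453293 rad/s, so 64.86 deg/s = 64.86 * 0.017453293 = 1.1320206 rad/s. 1 rpm = 0.10471976 rad/s, so 1.1320206 rad/s = 1.1320206 / 0.10471976 = 10.81 rpm. Final answer: 10.81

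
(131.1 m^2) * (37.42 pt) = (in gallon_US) 131.1 m^2 is already in m^2. 1 pt = 0.00035277778 m, so 37.42 pt = 37.42 * 0.00035277778 = 0.013200944 m. Combine: 131.1 m^2 * 0.013200944 m = 1.7306438 m^3. 1 gallon_US = 0.0037854118 m^3, so 1.7306438 m^3 = 1.7306438 / 0.0037854118 = 457.18773 gallon_US ≈ 457.2 gallon_US (4 s.f.). Final answer: 457.2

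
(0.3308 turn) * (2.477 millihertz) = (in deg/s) 1 turn = 6.2831853 rad, so 0.3308 turn = 0.3308 * 6.2831853 = 2.0784777 rad. 1 millihertz = 0.001 Hz, so 2.477 millihertz = 2.477 * 0.001 = 0.002477 Hz. Combine: 2.0784777 rad * 0.002477 Hz = 0.0051483893 rad/s. 1 deg/s = 0.017453293 rad/s, so 0.0051483893 rad/s = 0.0051483893 / 0.017453293 = 0.29498098 deg/s ≈ 0.295 deg/s (4 s.f.). Final answer: 0.295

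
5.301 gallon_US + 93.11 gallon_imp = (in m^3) 0.4434. Check: 1 gallon_US = 0.0037854118 m^3, so 5.301 gallon_US = 5.301 * 0.0037854118 = 0.020066468 m^3. 1 gallon_imp = 0.00454609 m^3, so 93.11 gallon_imp = 93.11 * 0.00454609 = 0.42328644 m^3. Sum: 0.020066468 + 0.42328644 = 0.44335291 m^3. Result: 0.44335291 m^3 ≈ 0.4434 m^3 (4 s.f.).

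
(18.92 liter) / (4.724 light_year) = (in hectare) 1 liter = 0.001 m^3, so 18.92 liter = 18.92 * 0.001 = 0.01892 m^3. 1 light_year = 9.4607305e+15 m, so 4.724 light_year = 4.724 * 9.4607305e+15 = 4.4692491e+16 m. Combine: 0.01892 m^3 / 4.4692491e+16 m = 4.2333734e-19 m^2. 1 hectare = 10000 m^2, so 4.2333734e-19 m^2 = 4.2333734e-19 / 10000 = 4.2333734e-23 hectare ≈ 4.233e-23 hectare (4 s.f.). Final answer: 4.233e-23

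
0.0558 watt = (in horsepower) 7.483e-05. Check: 0.0558 watt = 0.0558 W. 1 horsepower = 745.69987 W, so 0.0558 W = 0.0558 / 745.69987 = 7.4829033e-05 horsepower ≈ 7.483e-05 horsepower (4 s.f.).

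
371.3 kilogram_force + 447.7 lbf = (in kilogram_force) 1 kilogram_force = 9.80665 N, so 371.3 kilogram_force = 371.3 * 9.80665 = 3641.2091 N. 1 lbf = 4.4482216 N, so 447.7 lbf = 447.7 * 4.4482216 = 1991.4688 N. Sum: 3641.2091 + 1991.4688 = 5632.678 N. 1 kilogram_force = 9.80665 N, so 5632.678 N = 5632.678 / 9.80665 = 574.3733 kilogram_force ≈ 574.4 kilogram_force (4 s.f.). Final answer: 574.4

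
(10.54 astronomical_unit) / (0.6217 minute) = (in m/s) 4.227e+10. Check: 1 astronomical_unit = 1.4959787e+11 m, so 10.54 astronomical_unit = 10.54 * 1.4959787e+11 = 1.5767616e+12 m. 1 minute = 60 s, so 0.6217 minute = 0.6217 * 60 = 37.302 s. Combine: 1.5767616e+12 m / 37.302 s = 4.2270161e+10 m/s. Result: 4.2270161e+10 m/s ≈ 4.227e+10 m/s (4 s.f.).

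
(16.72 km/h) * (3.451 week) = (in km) 1 km/h = 0.27777778 m/s, so 16.72 km/h = 16.72 * 0.27777778 = 4.6444444 m/s. 1 week = 604800 s, so 3.451 week = 3.451 * 604800 = 2087164.8 s. Combine: 4.6444444 m/s * 2087164.8 s = 9693721 m. 1 km = 1000 m, so 9693721 m = 9693721 / 1000 = 9693.721 km ≈ 9694 km (4 s.f.). Final answer: 9694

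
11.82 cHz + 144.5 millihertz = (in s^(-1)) 1 cHz = 0.01 Hz, so 11.82 cHz = 11.82 * 0.01 = 0.1182 Hz. 1 millihertz = 0.001 Hz, so 144.5 millihertz = 144.5 * 0.001 = 0.1445 Hz. Sum: 0.1182 + 0.1445 = 0.2627 Hz. 0.2627 Hz = 0.2627 s^(-1). Final answer: 0.2627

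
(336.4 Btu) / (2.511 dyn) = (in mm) 1.413e+13. Check: 1 Btu = 1055.0559 J, so 336.4 Btu = 336.4 * 1055.0559 = 354920.79 J. 1 dyn = 1e-05 N, so 2.511 dyn = 2.511 * 1e-05 = 2.511e-05 N. Combine: 354920.79 J / 2.511e-05 N = 1.4134639e+10 m. 1 mm = 0.001 m, so 1.4134639e+10 m = 1.4134639e+10 / 0.001 = 1.4134639e+13 mm ≈ 1.413e+13 mm (4 s.f.).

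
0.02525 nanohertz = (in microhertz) 2.525e-05. Check: 1 nanohertz = 1e-09 Hz, so 0.02525 nanohertz = 0.02525 * 1e-09 = 2.525e-11 Hz. 1 microhertz = 1e-06 Hz, so 2.525e-11 Hz = 2.525e-11 / 1e-06 = 2.525e-05 microhertz.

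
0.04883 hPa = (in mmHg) 1 hPa = 100 Pa, so 0.04883 hPa = 0.04883 * 100 = 4.883 Pa. 1 mmHg = 133.32237 Pa, so 4.883 Pa = 4.883 / 133.32237 = 0.036625512 mmHg ≈ 0.03663 mmHg (4 s.f.). Final answer: 0.03663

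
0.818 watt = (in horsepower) 0.818 watt = 0.818 W. 1 horsepower = 745.69987 W, so 0.818 W = 0.818 / 745.69987 = 0.0010969561 horsepower ≈ 0.001097 horsepower (4 s.f.). Final answer: 0.001097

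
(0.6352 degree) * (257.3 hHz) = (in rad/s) 285.3. Check: 1 degree = 0.017453293 rad, so 0.6352 degree = 0.6352 * 0.017453293 = 0.011086331 rad. 1 hHz = 100 Hz, so 257.3 hHz = 257.3 * 100 = 25730 Hz. Combine: 0.011086331 rad * 25730 Hz = 285.25131 rad/s. Result: 285.25131 rad/s ≈ 285.3 rad/s (4 s.f.).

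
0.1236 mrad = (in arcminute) 1 mrad = 0.001 rad, so 0.1236 mrad = 0.1236 * 0.001 = 0.0001236 rad. 1 arcminute = 0.00029088821 rad, so 0.0001236 rad = 0.0001236 / 0.00029088821 = 0.4249055 arcminute ≈ 0.4249 arcminute (4 s.f.). Final answer: 0.4249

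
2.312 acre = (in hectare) 1 acre = 4046.8564 m^2, so 2.312 acre = 2.312 * 4046.8564 = 9356.332 m^2. 1 hectare = 10000 m^2, so 9356.332 m^2 = 9356.332 / 10000 = 0.9356332 hectare ≈ 0.9356 hectare (4 s.f.). Final answer: 0.9356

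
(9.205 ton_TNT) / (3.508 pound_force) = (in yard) 1 ton_TNT = 4.184e+09 J, so 9.205 ton_TNT = 9.205 * 4.184e+09 = 3.851372e+10 J. 1 pound_force = 4.4482216 N, so 3.508 pound_force = 3.508 * 4.4482216 = 15.604361 N. Combine: 3.851372e+10 J / 15.604361 N = 2.4681382e+09 m. 1 yard = 0.9144 m, so 2.4681382e+09 m = 2.4681382e+09 / 0.9144 = 2.6991887e+09 yard ≈ 2.699e+09 yard (4 s.f.). Final answer: 2.699e+09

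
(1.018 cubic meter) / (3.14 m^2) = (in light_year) 3.427e-17. Check: 1.018 cubic meter = 1.018 m^3. 3.14 m^2 is already in m^2. Combine: 1.018 m^3 / 3.14 m^2 = 0.32420382 m. 1 light_year = 9.4607305e+15 m, so 0.32420382 m = 0.32420382 / 9.4607305e+15 = 3.4268371e-17 light_year ≈ 3.427e-17 light_year (4 s.f.).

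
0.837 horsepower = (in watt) 1 horsepower = 745.69987 W, so 0.837 horsepower = 0.837 * 745.69987 = 624.15079 W. 624.15079 W = 624.15079 watt ≈ 624.2 watt (4 s.f.). Final answer: 624.2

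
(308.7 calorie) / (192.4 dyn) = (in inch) 2.643e+07. Check: 1 calorie = 4.184 J, so 308.7 calorie = 308.7 * 4.184 = 1291.6008 J. 1 dyn = 1e-05 N, so 192.4 dyn = 192.4 * 1e-05 = 0.001924 N. Combine: 1291.6008 J / 0.001924 N = 671310.19 m. 1 inch = 0.0254 m, so 671310.19 m = 671310.19 / 0.0254 = 26429535 inch ≈ 2.643e+07 inch (4 s.f.).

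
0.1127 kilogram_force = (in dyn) 1 kilogram_force = 9.80665 N, so 0.1127 kilogram_force = 0.1127 * 9.80665 = 1.1052095 N. 1 dyn = 1e-05 N, so 1.1052095 N = 1.1052095 / 1e-05 = 110520.95 dyn ≈ 1.105e+05 dyn (4 s.f.). Final answer: 1.105e+05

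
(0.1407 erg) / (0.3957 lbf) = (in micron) 1 erg = 1e-07 J, so 0.1407 erg = 0.1407 * 1e-07 = 1.407e-08 J. 1 lbf = 4.4482216 N, so 0.3957 lbf = 0.3957 * 4.4482216 = 1.7601613 N. Combine: 1.407e-08 J / 1.7601613 N = 7.9935856e-09 m. 1 micron = 1e-06 m, so 7.9935856e-09 m = 7.9935856e-09 / 1e-06 = 0.0079935856 micron ≈ 0.007994 micron (4 s.f.). Final answer: 0.007994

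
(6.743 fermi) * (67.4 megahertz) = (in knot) 1 fermi = 1e-15 m, so 6.743 fermi = 6.743 * 1e-15 = 6.743e-15 m. 1 megahertz = 1000000 Hz, so 67.4 megahertz = 67.4 * 1000000 = 67400000 Hz. Combine: 6.743e-15 m * 67400000 Hz = 4.544782e-07 m/s. 1 knot = 0.51444444 m/s, so 4.544782e-07 m/s = 4.544782e-07 / 0.51444444 = 8.8343495e-07 knot ≈ 8.834e-07 knot (4 s.f.). Final answer: 8.834e-07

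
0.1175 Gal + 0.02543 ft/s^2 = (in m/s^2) 0.008926. Check: 1 Gal = 0.01 m/s^2, so 0.1175 Gal = 0.1175 * 0.01 = 0.001175 m/s^2. 1 ft/s^2 = 0.3048 m/s^2, so 0.02543 ft/s^2 = 0.02543 * 0.3048 = 0.007751064 m/s^2. Sum: 0.001175 + 0.007751064 = 0.008926064 m/s^2. Result: 0.008926064 m/s^2 ≈ 0.008926 m/s^2 (4 s.f.).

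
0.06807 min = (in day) 1 min = 60 s, so 0.06807 min = 0.06807 * 60 = 4.0842 s. 1 day = 86400 s, so 4.0842 s = 4.0842 / 86400 = 4.7270833e-05 day ≈ 4.727e-05 day (4 s.f.). Final answer: 4.727e-05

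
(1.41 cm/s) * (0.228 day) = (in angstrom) 1 cm/s = 0.01 m/s, so 1.41 cm/s = 1.41 * 0.01 = 0.0141 m/s. 1 day = 86400 s, so 0.228 day = 0.228 * 86400 = 19699.2 s. Combine: 0.0141 m/s * 19699.2 s = 277.75872 m. 1 angstrom = 1e-10 m, so 277.75872 m = 277.75872 / 1e-10 = 2.7775872e+12 angstrom ≈ 2.778e+12 angstrom (4 s.f.). Final answer: 2.778e+12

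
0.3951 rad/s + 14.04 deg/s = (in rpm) 6.113. Check: 0.3951 rad/s is already in rad/s. 1 deg/s = 0.017453293 rad/s, so 14.04 deg/s = 14.04 * 0.017453293 = 0.24504423 rad/s. Sum: 0.3951 + 0.24504423 = 0.64014423 rad/s. 1 rpm = 0.10471976 rad/s, so 0.64014423 rad/s = 0.64014423 / 0.10471976 = 6.1129271 rpm ≈ 6.113 rpm (4 s.f.).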